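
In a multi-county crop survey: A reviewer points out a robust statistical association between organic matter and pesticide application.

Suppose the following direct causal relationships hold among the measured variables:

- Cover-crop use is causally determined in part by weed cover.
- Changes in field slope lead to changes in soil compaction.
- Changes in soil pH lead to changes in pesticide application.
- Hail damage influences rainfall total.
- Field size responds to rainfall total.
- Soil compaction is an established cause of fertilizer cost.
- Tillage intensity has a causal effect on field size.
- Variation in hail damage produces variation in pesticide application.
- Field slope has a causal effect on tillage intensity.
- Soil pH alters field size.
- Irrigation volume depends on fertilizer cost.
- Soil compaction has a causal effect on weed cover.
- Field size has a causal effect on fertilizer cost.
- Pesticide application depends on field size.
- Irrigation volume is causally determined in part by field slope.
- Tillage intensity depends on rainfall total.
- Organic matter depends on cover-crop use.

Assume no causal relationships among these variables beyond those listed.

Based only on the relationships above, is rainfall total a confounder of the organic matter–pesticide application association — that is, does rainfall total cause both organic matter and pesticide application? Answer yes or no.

no

Rainfall total has no stated causal path to organic matter. A confounder must cause both variables, so rainfall total does not qualify.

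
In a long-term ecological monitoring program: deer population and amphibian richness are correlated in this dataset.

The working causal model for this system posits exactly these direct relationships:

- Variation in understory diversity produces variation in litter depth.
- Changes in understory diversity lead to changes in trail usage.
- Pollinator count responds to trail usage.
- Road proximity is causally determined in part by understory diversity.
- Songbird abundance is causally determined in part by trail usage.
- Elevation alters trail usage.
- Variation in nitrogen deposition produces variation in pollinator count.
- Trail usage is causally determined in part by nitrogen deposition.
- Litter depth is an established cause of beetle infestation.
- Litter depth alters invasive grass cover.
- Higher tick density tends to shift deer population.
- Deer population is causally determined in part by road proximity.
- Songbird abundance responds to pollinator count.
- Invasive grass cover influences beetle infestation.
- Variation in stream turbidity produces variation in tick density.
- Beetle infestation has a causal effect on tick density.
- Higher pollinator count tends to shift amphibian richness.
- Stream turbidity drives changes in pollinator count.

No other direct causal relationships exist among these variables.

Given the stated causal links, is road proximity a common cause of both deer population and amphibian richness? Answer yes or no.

Road proximity has no stated causal path to amphibian richness. A confounder must cause both variables, so road proximity does not qualify.

no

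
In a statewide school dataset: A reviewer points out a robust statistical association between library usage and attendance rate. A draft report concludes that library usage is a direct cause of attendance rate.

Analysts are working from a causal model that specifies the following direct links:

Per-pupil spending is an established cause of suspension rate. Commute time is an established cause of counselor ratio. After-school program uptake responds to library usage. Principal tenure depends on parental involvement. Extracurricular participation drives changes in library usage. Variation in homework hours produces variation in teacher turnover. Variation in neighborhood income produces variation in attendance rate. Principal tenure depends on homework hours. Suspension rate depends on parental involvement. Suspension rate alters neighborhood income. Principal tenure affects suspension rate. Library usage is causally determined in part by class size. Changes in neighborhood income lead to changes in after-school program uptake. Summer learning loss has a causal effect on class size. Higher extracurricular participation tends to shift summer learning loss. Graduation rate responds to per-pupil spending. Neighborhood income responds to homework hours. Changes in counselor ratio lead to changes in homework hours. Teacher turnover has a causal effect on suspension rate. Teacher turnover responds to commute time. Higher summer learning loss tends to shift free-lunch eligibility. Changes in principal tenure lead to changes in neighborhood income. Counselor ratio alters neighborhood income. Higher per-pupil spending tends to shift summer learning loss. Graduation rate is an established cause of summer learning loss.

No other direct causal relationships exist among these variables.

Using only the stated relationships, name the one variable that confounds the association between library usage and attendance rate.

Per-pupil spending has a causal path to library usage (per-pupil spending → summer learning loss → class size → library usage) and a separate causal path to attendance rate (per-pupil spending → suspension rate → neighborhood income → attendance rate), so it is a common cause of both.
No stated relationship gives library usage a causal route to attendance rate, so the correlation is explained by the shared upstream cause rather than a direct effect.

per-pupil spending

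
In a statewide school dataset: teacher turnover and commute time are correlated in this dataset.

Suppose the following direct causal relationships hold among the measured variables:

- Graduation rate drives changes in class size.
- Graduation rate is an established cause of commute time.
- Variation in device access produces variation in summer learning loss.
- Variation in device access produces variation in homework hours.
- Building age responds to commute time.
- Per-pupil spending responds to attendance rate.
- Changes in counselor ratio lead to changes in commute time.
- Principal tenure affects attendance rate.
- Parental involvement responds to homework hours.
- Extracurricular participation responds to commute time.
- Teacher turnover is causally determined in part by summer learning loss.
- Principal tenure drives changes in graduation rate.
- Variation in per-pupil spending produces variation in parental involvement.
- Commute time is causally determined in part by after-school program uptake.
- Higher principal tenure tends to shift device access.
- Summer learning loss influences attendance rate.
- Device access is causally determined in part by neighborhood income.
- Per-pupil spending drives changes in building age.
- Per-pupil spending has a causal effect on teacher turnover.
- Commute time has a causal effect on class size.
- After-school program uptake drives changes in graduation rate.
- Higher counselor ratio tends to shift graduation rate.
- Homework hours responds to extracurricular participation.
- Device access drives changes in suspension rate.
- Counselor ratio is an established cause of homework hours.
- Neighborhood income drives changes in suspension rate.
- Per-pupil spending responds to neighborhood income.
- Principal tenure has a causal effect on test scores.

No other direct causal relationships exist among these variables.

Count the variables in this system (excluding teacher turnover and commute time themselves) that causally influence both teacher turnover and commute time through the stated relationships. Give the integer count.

1

The common causes are: principal tenure (to teacher turnover via principal tenure → attendance rate → per-pupil spending → teacher turnover; to commute time via principal tenure → graduation rate → commute time).
Every other variable lacks a causal path to at least one of teacher turnover and commute time.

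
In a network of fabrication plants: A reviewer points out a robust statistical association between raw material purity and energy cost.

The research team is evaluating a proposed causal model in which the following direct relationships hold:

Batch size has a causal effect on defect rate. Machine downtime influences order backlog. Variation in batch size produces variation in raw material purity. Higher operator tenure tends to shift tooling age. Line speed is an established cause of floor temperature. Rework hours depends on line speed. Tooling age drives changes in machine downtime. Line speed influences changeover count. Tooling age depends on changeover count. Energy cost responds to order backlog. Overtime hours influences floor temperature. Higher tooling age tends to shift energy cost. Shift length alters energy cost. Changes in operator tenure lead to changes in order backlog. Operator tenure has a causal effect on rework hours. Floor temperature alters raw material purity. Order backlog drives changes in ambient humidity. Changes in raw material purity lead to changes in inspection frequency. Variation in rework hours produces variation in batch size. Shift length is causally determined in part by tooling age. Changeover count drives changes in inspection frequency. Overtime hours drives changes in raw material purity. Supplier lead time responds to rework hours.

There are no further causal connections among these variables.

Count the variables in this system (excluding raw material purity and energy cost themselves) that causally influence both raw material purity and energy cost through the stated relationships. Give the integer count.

2

The common causes are: line speed (to raw material purity via line speed → floor temperature → raw material purity; to energy cost via line speed → changeover count → tooling age → energy cost); operator tenure (to raw material purity via operator tenure → rework hours → batch size → raw material purity; to energy cost via operator tenure → order backlog → energy cost).
Every other variable lacks a causal path to at least one of raw material purity and energy cost.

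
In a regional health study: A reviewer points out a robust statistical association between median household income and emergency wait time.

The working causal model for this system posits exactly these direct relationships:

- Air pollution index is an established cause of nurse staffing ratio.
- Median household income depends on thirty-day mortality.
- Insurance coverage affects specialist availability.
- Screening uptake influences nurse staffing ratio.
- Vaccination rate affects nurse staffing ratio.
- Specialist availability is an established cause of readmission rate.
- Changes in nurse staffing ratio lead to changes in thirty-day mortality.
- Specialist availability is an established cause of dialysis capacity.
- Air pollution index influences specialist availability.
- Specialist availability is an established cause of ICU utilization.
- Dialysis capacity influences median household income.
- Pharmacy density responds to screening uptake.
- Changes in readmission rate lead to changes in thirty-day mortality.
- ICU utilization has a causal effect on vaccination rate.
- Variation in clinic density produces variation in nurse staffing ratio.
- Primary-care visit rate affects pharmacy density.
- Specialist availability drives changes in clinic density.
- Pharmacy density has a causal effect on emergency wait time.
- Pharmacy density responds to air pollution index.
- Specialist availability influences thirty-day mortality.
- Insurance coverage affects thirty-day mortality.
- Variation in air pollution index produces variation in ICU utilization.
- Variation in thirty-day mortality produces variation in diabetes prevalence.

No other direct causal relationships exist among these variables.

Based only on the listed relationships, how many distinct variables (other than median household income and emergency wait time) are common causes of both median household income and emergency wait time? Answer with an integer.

The common causes are: air pollution index (to median household income via air pollution index → nurse staffing ratio → thirty-day mortality → median household income; to emergency wait time via air pollution index → pharmacy density → emergency wait time); screening uptake (to median household income via screening uptake → nurse staffing ratio → thirty-day mortality → median household income; to emergency wait time via screening uptake → pharmacy density → emergency wait time).
Every other variable lacks a causal path to at least one of median household income and emergency wait time.

2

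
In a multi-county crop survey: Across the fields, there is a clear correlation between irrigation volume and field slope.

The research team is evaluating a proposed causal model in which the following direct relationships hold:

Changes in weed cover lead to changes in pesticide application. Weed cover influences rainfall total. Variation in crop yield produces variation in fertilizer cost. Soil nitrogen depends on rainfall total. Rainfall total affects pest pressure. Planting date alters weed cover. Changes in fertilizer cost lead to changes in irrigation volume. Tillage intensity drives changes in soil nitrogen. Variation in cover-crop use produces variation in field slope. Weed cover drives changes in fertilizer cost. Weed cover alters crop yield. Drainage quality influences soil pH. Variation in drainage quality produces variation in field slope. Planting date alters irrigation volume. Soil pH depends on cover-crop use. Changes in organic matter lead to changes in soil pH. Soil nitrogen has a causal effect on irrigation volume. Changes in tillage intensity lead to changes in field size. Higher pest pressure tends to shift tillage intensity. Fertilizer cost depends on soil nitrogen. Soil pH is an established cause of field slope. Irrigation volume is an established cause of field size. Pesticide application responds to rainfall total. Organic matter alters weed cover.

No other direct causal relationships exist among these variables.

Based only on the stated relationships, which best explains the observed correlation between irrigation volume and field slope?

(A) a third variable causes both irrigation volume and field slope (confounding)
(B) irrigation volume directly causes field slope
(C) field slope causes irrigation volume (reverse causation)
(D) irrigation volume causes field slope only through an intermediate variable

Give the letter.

Organic matter causes irrigation volume (organic matter → weed cover → fertilizer cost → irrigation volume) and field slope (organic matter → soil pH → field slope) — a common cause creating the correlation.
There is no stated path from irrigation volume to field slope or from field slope to irrigation volume, so neither direct nor reverse causation applies.

A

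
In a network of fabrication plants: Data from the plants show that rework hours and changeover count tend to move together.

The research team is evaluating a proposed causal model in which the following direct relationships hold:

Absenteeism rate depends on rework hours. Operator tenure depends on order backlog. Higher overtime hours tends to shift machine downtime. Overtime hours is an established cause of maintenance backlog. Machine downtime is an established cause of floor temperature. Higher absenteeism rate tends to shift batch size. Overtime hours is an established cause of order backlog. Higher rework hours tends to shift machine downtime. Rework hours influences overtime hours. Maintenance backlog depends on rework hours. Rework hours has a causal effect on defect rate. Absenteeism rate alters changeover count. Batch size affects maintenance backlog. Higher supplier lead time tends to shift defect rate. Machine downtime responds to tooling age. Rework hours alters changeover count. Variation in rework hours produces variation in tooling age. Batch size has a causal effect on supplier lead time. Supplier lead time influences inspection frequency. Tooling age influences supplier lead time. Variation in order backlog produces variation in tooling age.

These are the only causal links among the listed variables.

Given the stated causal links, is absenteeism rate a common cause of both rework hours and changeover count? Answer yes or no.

Absenteeism rate has no stated causal path to rework hours. A confounder must cause both variables, so absenteeism rate does not qualify.

no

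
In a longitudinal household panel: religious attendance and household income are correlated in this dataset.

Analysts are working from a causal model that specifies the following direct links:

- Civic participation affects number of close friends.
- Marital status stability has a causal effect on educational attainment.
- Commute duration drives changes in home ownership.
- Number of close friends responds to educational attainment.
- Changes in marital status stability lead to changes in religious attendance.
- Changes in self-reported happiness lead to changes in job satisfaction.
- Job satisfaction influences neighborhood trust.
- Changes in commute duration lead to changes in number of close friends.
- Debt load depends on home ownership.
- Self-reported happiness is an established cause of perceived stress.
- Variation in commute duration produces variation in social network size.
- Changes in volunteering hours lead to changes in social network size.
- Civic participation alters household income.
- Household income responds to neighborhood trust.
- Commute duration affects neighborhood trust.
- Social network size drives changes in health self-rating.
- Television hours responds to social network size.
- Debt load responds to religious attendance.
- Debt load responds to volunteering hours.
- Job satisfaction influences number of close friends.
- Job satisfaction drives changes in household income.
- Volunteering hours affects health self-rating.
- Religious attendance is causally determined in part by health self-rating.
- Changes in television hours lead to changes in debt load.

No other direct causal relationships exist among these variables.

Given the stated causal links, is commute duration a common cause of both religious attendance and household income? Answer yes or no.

yes

Commute duration has a causal path to religious attendance (commute duration → social network size → health self-rating → religious attendance) and to household income (commute duration → neighborhood trust → household income), so it is a common cause of both — a confounder.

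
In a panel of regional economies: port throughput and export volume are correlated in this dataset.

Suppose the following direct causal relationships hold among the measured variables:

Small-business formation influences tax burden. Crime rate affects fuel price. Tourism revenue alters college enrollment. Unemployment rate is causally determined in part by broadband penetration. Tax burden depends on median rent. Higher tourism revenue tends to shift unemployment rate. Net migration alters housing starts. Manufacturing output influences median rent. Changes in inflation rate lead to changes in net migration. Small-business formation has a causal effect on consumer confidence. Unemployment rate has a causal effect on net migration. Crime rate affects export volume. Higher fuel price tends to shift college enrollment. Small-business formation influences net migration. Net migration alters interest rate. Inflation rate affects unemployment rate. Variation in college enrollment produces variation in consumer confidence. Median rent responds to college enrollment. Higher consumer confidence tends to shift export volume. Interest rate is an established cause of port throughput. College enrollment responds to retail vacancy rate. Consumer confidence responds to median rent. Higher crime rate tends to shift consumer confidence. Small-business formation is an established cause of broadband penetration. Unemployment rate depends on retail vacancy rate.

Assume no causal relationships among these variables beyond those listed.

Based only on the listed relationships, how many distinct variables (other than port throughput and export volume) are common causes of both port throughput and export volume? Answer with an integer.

The common causes are: retail vacancy rate (to port throughput via retail vacancy rate → unemployment rate → net migration → interest rate → port throughput; to export volume via retail vacancy rate → college enrollment → consumer confidence → export volume); small-business formation (to port throughput via small-business formation → net migration → interest rate → port throughput; to export volume via small-business formation → consumer confidence → export volume); tourism revenue (to port throughput via tourism revenue → unemployment rate → net migration → interest rate → port throughput; to export volume via tourism revenue → college enrollment → consumer confidence → export volume).
Every other variable lacks a causal path to at least one of port throughput and export volume.

3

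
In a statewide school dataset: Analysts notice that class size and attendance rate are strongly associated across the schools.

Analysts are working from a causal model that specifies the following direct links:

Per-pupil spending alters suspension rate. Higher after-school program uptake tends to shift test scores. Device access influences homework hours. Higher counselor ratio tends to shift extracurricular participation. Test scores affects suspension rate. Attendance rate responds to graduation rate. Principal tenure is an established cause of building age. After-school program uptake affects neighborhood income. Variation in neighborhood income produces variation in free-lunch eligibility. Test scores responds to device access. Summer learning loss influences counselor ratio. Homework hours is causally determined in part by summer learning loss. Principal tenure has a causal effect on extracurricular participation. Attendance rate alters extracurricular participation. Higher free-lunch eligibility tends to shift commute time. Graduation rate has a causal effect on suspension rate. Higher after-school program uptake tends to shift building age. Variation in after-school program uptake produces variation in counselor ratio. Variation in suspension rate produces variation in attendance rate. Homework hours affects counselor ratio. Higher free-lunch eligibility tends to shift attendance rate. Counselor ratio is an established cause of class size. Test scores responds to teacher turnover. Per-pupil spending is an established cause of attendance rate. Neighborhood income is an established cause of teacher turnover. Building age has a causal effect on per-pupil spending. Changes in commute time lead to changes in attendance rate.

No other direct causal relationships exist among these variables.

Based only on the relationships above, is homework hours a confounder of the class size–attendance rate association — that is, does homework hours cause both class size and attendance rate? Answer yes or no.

Homework hours has no stated causal path to attendance rate. A confounder must cause both variables, so homework hours does not qualify.

no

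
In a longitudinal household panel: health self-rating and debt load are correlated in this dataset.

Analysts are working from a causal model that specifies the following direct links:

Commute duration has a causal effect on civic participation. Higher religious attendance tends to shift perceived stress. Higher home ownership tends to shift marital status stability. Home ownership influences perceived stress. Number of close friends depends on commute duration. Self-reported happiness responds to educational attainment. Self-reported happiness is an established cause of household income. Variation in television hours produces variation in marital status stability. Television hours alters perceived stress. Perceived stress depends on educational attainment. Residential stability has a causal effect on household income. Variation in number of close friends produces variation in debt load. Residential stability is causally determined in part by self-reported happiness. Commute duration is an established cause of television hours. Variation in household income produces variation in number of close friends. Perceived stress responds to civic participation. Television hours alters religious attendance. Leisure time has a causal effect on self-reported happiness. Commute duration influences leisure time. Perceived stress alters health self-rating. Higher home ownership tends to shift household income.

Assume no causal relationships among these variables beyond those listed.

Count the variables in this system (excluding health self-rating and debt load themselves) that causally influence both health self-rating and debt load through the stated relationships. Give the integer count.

3

The common causes are: commute duration (to health self-rating via commute duration → television hours → perceived stress → health self-rating; to debt load via commute duration → number of close friends → debt load); educational attainment (to health self-rating via educational attainment → perceived stress → health self-rating; to debt load via educational attainment → self-reported happiness → household income → number of close friends → debt load); home ownership (to health self-rating via home ownership → perceived stress → health self-rating; to debt load via home ownership → household income → number of close friends → debt load).
Every other variable lacks a causal path to at least one of health self-rating and debt load.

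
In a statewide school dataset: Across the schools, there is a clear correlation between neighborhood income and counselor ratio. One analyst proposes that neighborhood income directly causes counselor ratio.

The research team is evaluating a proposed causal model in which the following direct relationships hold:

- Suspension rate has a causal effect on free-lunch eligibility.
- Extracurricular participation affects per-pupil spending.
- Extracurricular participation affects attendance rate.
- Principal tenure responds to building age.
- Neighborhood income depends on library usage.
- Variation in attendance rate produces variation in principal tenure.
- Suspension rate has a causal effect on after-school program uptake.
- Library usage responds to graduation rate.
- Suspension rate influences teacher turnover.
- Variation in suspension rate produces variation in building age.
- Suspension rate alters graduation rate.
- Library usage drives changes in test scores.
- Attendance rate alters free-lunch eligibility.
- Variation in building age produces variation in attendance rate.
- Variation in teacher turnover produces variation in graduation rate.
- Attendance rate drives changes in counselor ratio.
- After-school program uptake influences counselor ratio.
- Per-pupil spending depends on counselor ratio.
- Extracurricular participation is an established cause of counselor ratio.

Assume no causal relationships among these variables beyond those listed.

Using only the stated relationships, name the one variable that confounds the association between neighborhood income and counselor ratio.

Suspension rate has a causal path to neighborhood income (suspension rate → graduation rate → library usage → neighborhood income) and a separate causal path to counselor ratio (suspension rate → after-school program uptake → counselor ratio), so it is a common cause of both.
No stated relationship gives neighborhood income a causal route to counselor ratio, so the correlation is explained by the shared upstream cause rather than a direct effect.

suspension rate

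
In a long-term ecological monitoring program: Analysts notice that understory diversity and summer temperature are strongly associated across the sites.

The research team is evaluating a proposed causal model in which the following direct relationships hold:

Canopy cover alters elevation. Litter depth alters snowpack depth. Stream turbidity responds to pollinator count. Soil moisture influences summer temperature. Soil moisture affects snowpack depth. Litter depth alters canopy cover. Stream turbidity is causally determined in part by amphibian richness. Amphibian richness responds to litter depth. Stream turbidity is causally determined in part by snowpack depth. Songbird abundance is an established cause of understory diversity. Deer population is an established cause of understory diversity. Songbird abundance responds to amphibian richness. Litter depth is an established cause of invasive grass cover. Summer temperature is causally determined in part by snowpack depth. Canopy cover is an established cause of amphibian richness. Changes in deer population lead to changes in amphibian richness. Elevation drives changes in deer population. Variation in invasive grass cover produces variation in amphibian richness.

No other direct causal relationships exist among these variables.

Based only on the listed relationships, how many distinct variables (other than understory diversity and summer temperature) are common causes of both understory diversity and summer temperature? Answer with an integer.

The common causes are: litter depth (to understory diversity via litter depth → amphibian richness → songbird abundance → understory diversity; to summer temperature via litter depth → snowpack depth → summer temperature).
Every other variable lacks a causal path to at least one of understory diversity and summer temperature.

1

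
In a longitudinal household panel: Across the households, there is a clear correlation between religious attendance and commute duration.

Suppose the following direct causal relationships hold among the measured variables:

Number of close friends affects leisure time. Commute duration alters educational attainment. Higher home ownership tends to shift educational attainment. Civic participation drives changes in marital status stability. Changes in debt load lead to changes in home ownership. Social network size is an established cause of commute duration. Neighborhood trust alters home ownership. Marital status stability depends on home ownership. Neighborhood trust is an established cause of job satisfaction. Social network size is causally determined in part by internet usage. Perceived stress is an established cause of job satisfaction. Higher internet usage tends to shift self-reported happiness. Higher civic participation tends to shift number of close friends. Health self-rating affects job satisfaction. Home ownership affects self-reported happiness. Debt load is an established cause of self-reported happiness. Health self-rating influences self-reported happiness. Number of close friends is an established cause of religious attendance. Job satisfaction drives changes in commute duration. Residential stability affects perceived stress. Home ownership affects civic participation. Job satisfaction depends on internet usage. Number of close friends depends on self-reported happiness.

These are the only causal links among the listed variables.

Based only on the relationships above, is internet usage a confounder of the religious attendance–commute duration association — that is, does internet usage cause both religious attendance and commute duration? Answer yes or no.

Internet usage has a causal path to religious attendance (internet usage → self-reported happiness → number of close friends → religious attendance) and to commute duration (internet usage → social network size → commute duration), so it is a common cause of both — a confounder.

yes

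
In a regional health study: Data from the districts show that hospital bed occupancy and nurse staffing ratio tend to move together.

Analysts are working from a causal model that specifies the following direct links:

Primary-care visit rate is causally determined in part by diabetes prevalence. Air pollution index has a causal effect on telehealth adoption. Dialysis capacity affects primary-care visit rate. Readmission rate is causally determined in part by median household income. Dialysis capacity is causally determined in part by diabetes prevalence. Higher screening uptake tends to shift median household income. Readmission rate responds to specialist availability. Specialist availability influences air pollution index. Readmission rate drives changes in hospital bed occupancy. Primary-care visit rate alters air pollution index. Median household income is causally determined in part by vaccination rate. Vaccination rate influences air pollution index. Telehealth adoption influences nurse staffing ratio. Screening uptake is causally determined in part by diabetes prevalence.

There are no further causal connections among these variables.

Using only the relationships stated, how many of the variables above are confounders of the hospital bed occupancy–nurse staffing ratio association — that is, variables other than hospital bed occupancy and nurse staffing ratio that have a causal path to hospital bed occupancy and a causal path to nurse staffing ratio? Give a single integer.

3

The common causes are: diabetes prevalence (to hospital bed occupancy via diabetes prevalence → screening uptake → median household income → readmission rate → hospital bed occupancy; to nurse staffing ratio via diabetes prevalence → primary-care visit rate → air pollution index → telehealth adoption → nurse staffing ratio); specialist availability (to hospital bed occupancy via specialist availability → readmission rate → hospital bed occupancy; to nurse staffing ratio via specialist availability → air pollution index → telehealth adoption → nurse staffing ratio); vaccination rate (to hospital bed occupancy via vaccination rate → median household income → readmission rate → hospital bed occupancy; to nurse staffing ratio via vaccination rate → air pollution index → telehealth adoption → nurse staffing ratio).
Every other variable lacks a causal path to at least one of hospital bed occupancy and nurse staffing ratio.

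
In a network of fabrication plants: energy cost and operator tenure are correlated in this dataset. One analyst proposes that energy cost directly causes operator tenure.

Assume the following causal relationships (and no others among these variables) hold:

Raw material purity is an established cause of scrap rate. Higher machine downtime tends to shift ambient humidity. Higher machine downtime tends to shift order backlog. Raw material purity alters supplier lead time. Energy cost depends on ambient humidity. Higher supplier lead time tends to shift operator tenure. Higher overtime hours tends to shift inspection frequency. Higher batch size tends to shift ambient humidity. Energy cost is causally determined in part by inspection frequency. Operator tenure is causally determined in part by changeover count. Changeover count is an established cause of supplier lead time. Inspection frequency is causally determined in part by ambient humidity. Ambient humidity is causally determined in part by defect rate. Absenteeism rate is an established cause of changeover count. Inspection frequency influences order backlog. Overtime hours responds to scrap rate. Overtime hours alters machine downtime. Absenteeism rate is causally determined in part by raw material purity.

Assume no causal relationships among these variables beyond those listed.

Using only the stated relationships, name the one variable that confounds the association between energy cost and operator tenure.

Raw material purity has a causal path to energy cost (raw material purity → scrap rate → overtime hours → inspection frequency → energy cost) and a separate causal path to operator tenure (raw material purity → supplier lead time → operator tenure), so it is a common cause of both.
No stated relationship gives energy cost a causal route to operator tenure, so the correlation is explained by the shared upstream cause rather than a direct effect.

raw material purity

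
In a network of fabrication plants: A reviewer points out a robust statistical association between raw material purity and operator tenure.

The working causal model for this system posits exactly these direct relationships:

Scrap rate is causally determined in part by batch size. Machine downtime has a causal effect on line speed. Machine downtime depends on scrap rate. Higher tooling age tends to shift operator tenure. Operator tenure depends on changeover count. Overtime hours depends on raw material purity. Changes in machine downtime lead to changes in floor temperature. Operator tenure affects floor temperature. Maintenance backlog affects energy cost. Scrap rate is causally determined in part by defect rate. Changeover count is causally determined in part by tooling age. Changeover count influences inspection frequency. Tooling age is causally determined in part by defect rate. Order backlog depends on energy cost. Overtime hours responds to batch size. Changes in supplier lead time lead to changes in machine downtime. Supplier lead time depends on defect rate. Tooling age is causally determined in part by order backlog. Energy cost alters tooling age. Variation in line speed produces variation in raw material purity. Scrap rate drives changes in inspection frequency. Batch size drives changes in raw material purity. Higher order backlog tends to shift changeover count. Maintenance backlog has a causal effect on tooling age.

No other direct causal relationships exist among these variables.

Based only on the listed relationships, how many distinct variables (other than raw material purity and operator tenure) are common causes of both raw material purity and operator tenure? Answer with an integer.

The common causes are: defect rate (to raw material purity via defect rate → scrap rate → machine downtime → line speed → raw material purity; to operator tenure via defect rate → tooling age → operator tenure).
Every other variable lacks a causal path to at least one of raw material purity and operator tenure.

1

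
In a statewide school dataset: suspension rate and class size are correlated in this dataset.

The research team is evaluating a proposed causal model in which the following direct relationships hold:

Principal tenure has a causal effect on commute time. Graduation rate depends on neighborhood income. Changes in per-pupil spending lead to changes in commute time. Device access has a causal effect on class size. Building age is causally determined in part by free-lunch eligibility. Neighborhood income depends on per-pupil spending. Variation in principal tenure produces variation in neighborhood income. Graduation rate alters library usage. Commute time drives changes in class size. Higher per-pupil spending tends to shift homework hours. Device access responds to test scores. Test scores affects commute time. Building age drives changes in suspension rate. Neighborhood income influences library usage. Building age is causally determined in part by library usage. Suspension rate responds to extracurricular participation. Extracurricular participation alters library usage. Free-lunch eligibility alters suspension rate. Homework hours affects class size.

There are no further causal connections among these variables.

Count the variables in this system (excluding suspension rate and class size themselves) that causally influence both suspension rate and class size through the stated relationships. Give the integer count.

The common causes are: per-pupil spending (to suspension rate via per-pupil spending → neighborhood income → library usage → building age → suspension rate; to class size via per-pupil spending → commute time → class size); principal tenure (to suspension rate via principal tenure → neighborhood income → library usage → building age → suspension rate; to class size via principal tenure → commute time → class size).
Every other variable lacks a causal path to at least one of suspension rate and class size.

2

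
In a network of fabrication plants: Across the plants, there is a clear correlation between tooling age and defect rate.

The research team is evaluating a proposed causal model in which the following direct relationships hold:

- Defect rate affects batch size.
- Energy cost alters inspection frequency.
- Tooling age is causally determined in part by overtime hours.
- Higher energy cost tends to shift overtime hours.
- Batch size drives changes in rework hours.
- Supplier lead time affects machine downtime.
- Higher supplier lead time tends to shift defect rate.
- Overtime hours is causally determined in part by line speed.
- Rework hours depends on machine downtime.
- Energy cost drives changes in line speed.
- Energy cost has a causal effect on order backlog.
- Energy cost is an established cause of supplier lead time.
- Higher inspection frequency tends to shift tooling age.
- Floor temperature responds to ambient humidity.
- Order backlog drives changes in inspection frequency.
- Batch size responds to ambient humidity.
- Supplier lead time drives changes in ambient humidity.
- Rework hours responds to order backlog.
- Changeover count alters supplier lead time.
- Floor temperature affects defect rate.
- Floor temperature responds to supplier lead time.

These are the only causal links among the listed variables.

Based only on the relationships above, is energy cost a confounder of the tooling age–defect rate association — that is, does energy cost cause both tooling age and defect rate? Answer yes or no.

Energy cost has a causal path to tooling age (energy cost → overtime hours → tooling age) and to defect rate (energy cost → supplier lead time → defect rate), so it is a common cause of both — a confounder.

yes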